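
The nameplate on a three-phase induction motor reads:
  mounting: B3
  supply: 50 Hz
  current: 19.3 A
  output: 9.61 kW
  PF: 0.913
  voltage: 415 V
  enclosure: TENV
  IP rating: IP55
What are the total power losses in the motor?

3060 W

P_in = √3·V·I·cosφ = 1.732×415×19.3×0.913 = 12666 W
P_out = 9610 W
Losses = P_in − P_out = 12666 − 9610 = 3056 W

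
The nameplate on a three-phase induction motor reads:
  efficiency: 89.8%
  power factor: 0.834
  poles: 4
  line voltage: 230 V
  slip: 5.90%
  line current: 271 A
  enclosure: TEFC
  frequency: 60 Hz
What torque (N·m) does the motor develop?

P_in = √3·V·I·cosφ = 1.732 × 230 × 271 × 0.834 = 90035 W
P_out = η·P_in = 0.898 × 90035 = 80851 W
n_s = 120×60/4 = 1800 rpm; n = 1800×(1−0.059) = 1694 rpm
ω = 2π×1694/60 = 177.4 rad/s
τ = P_out/ω = 80851/177.4 = 456 N·m

456 N·m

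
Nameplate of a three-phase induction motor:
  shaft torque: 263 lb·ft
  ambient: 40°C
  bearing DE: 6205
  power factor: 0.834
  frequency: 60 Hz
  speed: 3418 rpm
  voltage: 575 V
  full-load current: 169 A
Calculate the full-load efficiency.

τ = 263 lb·ft × 1.356 = 356.6 N·m
ω = 2π × 3418/60 = 357.9 rad/s; P_out = τω = 356.6 × 357.9 = 127627 W
P_in = √3·V_L·I_L·cosφ = 1.732 × 575 × 169 × 0.834 = 140368 W
η = P_out / P_in = 127627 / 140368 = 0.909 = 90.9%

90.9 %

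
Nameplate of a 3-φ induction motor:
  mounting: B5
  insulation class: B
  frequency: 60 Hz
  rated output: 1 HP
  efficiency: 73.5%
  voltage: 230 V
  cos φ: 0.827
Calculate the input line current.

P_out = 1 × 746 = 746 W
P_in = P_out / η = 746 / 0.735 = 1015 W
I_L = P_in / (√3·V_L·cosφ) = 1015 / (1.732 × 230 × 0.827) = 3.08 A

3.08 A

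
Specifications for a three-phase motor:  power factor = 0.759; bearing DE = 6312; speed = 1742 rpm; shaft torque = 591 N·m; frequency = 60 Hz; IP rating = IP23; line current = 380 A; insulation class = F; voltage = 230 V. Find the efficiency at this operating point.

93.8 %

ω = 2π × 1742/60 = 182.4 rad/s; P_out = τω = 591 × 182.4 = 107798 W
P_in = √3·V_L·I_L·cosφ = 1.732 × 230 × 380 × 0.759 = 114895 W
η = P_out / P_in = 107798 / 114895 = 0.938 = 93.8%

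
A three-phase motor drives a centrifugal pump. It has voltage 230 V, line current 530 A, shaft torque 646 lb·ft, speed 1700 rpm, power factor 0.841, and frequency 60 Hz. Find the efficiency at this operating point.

87.8 %

τ = 646 lb·ft × 1.356 = 876 N·m
ω = 2π × 1700/60 = 178 rad/s; P_out = τω = 876 × 178 = 155928 W
P_in = √3·V_L·I_L·cosφ = 1.732 × 230 × 530 × 0.841 = 177561 W
η = P_out / P_in = 155928 / 177561 = 0.878 = 87.8%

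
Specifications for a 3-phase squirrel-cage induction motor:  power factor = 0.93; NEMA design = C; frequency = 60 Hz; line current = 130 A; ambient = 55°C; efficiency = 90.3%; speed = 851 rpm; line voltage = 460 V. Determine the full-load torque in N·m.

976 N·m

P_in = √3·V·I·cosφ = 1.732 × 460 × 130 × 0.93 = 96323 W
P_out = η·P_in = 0.903 × 96323 = 86980 W
n = 851 rpm
ω = 2π×851/60 = 89.12 rad/s
τ = P_out/ω = 86980/89.12 = 976 N·m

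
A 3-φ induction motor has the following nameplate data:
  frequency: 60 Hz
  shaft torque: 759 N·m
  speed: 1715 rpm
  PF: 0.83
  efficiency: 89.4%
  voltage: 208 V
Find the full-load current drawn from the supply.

ω = 2π×1715/60 = 179.6 rad/s; P_out = τω = 759 × 179.6 = 136316 W
P_in = P_out / η = 136316 / 0.894 = 152479 W
I_L = P_in / (√3·V_L·cosφ) = 152479 / (1.732 × 208 × 0.83) = 510 A

510 A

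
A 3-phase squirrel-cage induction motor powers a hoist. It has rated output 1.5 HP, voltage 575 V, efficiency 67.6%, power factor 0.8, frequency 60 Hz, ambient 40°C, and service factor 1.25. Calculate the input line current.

P_out = 1.5 × 746 = 1119 W
P_in = P_out / η = 1119 / 0.676 = 1655 W
I_L = P_in / (√3·V_L·cosφ) = 1655 / (1.732 × 575 × 0.8) = 2.08 A

2.08 A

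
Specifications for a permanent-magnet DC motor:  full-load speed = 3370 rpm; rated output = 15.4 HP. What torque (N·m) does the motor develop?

P_out = 15.4 × 746 = 11488 W
ω = 2π × 3370/60 = 352.9 rad/s
τ = P_out/ω = 11488/352.9 = 32.6 N·m

32.6 N·m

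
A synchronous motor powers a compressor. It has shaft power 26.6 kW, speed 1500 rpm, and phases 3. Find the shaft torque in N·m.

169 N·m

ω = 2π × 1500/60 = 157.1 rad/s
τ = P/ω = 26600/157.1 = 169 N·m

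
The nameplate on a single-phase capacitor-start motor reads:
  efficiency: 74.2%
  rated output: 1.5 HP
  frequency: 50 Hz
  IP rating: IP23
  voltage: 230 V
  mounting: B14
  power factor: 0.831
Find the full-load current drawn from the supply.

7.89 A

P_out = 1.5 × 746 = 1119 W
P_in = P_out / η = 1119 / 0.742 = 1508 W
I = P_in / (V·cosφ) = 1508 / (230 × 0.831) = 7.89 A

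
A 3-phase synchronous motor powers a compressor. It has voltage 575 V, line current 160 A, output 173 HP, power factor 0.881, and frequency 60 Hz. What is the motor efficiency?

P_out = 173 × 746 = 129058 W
P_in = √3·V_L·I_L·cosφ = 1.732 × 575 × 160 × 0.881 = 140382 W
η = P_out / P_in = 129058 / 140382 = 0.919 = 91.9%

91.9 %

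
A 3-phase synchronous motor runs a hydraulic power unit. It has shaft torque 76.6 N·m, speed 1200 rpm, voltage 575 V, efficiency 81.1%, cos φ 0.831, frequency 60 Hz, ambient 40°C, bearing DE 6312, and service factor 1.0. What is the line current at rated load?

ω = 2π×1200/60 = 125.7 rad/s; P_out = τω = 76.6 × 125.7 = 9629 W
P_in = P_out / η = 9629 / 0.811 = 11873 W
I_L = P_in / (√3·V_L·cosφ) = 11873 / (1.732 × 575 × 0.831) = 14.3 A

14.3 A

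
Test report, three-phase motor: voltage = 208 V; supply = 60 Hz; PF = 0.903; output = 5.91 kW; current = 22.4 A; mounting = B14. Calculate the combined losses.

1.38 kW

P_in = √3·V·I·cosφ = 1.732×208×22.4×0.903 = 7287 W
P_out = 5910 W
Losses = P_in − P_out = 7287 − 5910 = 1377 W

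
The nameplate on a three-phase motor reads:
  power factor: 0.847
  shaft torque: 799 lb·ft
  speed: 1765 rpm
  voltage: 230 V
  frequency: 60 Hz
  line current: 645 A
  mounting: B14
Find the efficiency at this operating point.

τ = 799 lb·ft × 1.356 = 1083 N·m
ω = 2π × 1765/60 = 184.8 rad/s; P_out = τω = 1083 × 184.8 = 200138 W
P_in = √3·V_L·I_L·cosφ = 1.732 × 230 × 645 × 0.847 = 217630 W
η = P_out / P_in = 200138 / 217630 = 0.920 = 92.0%

92.0 %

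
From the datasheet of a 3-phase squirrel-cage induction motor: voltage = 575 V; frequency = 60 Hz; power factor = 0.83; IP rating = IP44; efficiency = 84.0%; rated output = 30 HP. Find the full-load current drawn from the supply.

32.2 A

P_out = 30 × 746 = 22380 W
P_in = P_out / η = 22380 / 0.840 = 26643 W
I_L = P_in / (√3·V_L·cosφ) = 26643 / (1.732 × 575 × 0.83) = 32.2 A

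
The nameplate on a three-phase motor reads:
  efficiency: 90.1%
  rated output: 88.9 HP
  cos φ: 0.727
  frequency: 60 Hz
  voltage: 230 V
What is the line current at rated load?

254 A

P_out = 88.9 × 746 = 66319 W
P_in = P_out / η = 66319 / 0.901 = 73606 W
I_L = P_in / (√3·V_L·cosφ) = 73606 / (1.732 × 230 × 0.727) = 254 A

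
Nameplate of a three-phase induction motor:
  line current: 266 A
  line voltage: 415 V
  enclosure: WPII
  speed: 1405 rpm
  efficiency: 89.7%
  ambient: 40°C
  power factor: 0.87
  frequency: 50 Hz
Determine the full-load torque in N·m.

P_in = √3·V·I·cosφ = 1.732 × 415 × 266 × 0.87 = 166340 W
P_out = η·P_in = 0.897 × 166340 = 149207 W
n = 1405 rpm
ω = 2π×1405/60 = 147.1 rad/s
τ = P_out/ω = 149207/147.1 = 1010 N·m

1010 N·m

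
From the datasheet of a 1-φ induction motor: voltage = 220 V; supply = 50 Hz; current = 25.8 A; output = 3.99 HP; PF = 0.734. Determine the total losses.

P_in = V·I·cosφ = 220×25.8×0.734 = 4166 W
P_out = 3.99×746 = 2977 W
Losses = P_in − P_out = 4166 − 2977 = 1189 W

1.19 kW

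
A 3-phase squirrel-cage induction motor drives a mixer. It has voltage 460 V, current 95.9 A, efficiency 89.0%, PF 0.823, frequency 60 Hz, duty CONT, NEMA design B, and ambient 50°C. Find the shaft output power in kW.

P_in = √3·V·I·cosφ = 1.732 × 460 × 95.9 × 0.823 = 62882 W
P_out = η·P_in = 0.89 × 62882 = 55965 W

56 kW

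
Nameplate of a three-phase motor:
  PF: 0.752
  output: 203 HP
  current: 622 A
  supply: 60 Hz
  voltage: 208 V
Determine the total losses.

P_in = √3·V·I·cosφ = 1.732×208×622×0.752 = 168508 W
P_out = 203×746 = 151438 W
Losses = P_in − P_out = 168508 − 151438 = 17070 W

17.1 kW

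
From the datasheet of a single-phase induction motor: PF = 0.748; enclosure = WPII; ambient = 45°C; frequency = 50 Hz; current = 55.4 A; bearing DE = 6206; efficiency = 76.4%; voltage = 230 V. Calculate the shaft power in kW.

P_in = V·I·cosφ = 230 × 55.4 × 0.748 = 9531 W
P_out = η·P_in = 0.764 × 9531 = 7282 W

7.28 kW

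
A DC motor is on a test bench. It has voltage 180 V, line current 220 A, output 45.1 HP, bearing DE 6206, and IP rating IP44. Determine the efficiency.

85.0 %

P_out = 45.1 × 746 = 33645 W
P_in = V·I = 180 × 220 = 39600 W
η = P_out / P_in = 33645 / 39600 = 0.850 = 85.0%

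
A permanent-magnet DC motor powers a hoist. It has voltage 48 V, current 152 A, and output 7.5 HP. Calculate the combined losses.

1700 W

P_in = V·I = 48×152 = 7296 W
P_out = 7.5×746 = 5595 W
Losses = P_in − P_out = 7296 − 5595 = 1701 W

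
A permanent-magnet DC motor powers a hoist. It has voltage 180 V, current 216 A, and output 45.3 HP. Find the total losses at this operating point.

P_in = V·I = 180×216 = 38880 W
P_out = 45.3×746 = 33794 W
Losses = P_in − P_out = 38880 − 33794 = 5086 W

5.09 kW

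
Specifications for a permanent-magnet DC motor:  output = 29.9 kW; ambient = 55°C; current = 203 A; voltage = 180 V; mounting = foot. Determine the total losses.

6640 W

P_in = V·I = 180×203 = 36540 W
P_out = 29900 W
Losses = P_in − P_out = 36540 − 29900 = 6640 W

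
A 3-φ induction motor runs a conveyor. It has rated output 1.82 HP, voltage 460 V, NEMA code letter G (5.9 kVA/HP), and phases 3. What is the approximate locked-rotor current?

S_LR = 5.9 × 1.82 = 10.738 kVA
I_LR = S_LR/(√3·V_L) = 10738/(1.732×460) = 13.5 A

13.5 A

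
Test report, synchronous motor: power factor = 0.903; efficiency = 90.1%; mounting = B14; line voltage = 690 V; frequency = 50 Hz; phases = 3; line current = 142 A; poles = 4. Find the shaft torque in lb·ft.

P_in = √3·V·I·cosφ = 1.732 × 690 × 142 × 0.903 = 153240 W
P_out = η·P_in = 0.901 × 153240 = 138069 W
n = n_s = 120×50/4 = 1500 rpm (synchronous)
ω = 2π×1500/60 = 157.1 rad/s
τ = P_out/ω = 138069/157.1 = 878.9 N·m
In lb·ft: 878.9/1.356 = 648 lb·ft

648 lb·ft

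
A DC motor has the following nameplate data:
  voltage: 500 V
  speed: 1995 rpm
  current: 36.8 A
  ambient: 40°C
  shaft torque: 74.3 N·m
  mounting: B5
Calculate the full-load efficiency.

ω = 2π × 1995/60 = 208.9 rad/s; P_out = τω = 74.3 × 208.9 = 15521 W
P_in = V·I = 500 × 36.8 = 18400 W
η = P_out / P_in = 15521 / 18400 = 0.844 = 84.4%

84.4 %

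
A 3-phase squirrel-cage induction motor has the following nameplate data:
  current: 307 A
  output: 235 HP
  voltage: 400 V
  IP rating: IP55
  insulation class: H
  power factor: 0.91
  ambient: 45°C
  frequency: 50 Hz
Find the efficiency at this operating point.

P_out = 235 × 746 = 175310 W
P_in = √3·V_L·I_L·cosφ = 1.732 × 400 × 307 × 0.91 = 193548 W
η = P_out / P_in = 175310 / 193548 = 0.906 = 90.6%

90.6 %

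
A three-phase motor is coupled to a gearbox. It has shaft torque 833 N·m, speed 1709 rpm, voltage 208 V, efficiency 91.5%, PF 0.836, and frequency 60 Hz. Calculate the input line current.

541 A

ω = 2π×1709/60 = 179 rad/s; P_out = τω = 833 × 179 = 149107 W
P_in = P_out / η = 149107 / 0.915 = 162958 W
I_L = P_in / (√3·V_L·cosφ) = 162958 / (1.732 × 208 × 0.836) = 541 A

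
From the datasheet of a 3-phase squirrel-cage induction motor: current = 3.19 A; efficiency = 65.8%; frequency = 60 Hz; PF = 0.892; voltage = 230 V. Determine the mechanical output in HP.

1 HP

P_in = √3·V·I·cosφ = 1.732 × 230 × 3.19 × 0.892 = 1134 W
P_out = η·P_in = 0.658 × 1134 = 746 W
= 746/746 = 1 HP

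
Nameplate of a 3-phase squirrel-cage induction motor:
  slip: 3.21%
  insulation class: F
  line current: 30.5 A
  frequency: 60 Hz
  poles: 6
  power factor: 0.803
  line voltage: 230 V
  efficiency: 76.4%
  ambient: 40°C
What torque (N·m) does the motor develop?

61.3 N·m

P_in = √3·V·I·cosφ = 1.732 × 230 × 30.5 × 0.803 = 9756 W
P_out = η·P_in = 0.764 × 9756 = 7454 W
n_s = 120×60/6 = 1200 rpm; n = 1200×(1−0.0321) = 1161 rpm
ω = 2π×1161/60 = 121.6 rad/s
τ = P_out/ω = 7454/121.6 = 61.3 N·m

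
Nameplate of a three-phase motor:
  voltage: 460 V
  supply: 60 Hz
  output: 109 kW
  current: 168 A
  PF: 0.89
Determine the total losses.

10.1 kW

P_in = √3·V·I·cosφ = 1.732×460×168×0.89 = 119126 W
P_out = 109000 W
Losses = P_in − P_out = 119126 − 109000 = 10126 W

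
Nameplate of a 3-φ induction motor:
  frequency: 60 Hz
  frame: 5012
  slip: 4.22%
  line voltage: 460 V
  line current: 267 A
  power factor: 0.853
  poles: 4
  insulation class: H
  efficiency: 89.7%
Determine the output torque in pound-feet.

665 lb·ft

P_in = √3·V·I·cosφ = 1.732 × 460 × 267 × 0.853 = 181454 W
P_out = η·P_in = 0.897 × 181454 = 162764 W
n_s = 120×60/4 = 1800 rpm; n = 1800×(1−0.0422) = 1724 rpm
ω = 2π×1724/60 = 180.5 rad/s
τ = P_out/ω = 162764/180.5 = 901.7 N·m
In lb·ft: 901.7/1.356 = 665 lb·ft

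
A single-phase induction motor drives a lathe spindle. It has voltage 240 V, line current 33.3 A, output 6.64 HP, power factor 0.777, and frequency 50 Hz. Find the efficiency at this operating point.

P_out = 6.64 × 746 = 4953 W
P_in = V·I·cosφ = 240 × 33.3 × 0.777 = 6210 W
η = P_out / P_in = 4953 / 6210 = 0.798 = 79.8%

79.8 %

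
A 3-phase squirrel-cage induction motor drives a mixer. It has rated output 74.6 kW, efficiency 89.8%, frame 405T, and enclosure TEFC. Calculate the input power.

83.1 kW

P_out = 74600 W
P_in = P_out/η = 74600/0.898 = 83073 W = 83.1 kW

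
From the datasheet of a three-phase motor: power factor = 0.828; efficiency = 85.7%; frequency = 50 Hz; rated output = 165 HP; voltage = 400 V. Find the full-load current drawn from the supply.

P_out = 165 × 746 = 123090 W
P_in = P_out / η = 123090 / 0.857 = 143629 W
I_L = P_in / (√3·V_L·cosφ) = 143629 / (1.732 × 400 × 0.828) = 250 A

250 A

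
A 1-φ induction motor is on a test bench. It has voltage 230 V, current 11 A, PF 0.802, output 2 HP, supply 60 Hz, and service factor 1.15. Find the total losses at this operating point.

537 W

P_in = V·I·cosφ = 230×11×0.802 = 2029 W
P_out = 2×746 = 1492 W
Losses = P_in − P_out = 2029 − 1492 = 537 W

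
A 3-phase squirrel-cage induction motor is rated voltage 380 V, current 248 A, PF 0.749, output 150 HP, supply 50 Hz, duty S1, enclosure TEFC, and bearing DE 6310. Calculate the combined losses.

P_in = √3·V·I·cosφ = 1.732×380×248×0.749 = 122255 W
P_out = 150×746 = 111900 W
Losses = P_in − P_out = 122255 − 111900 = 10355 W

10400 W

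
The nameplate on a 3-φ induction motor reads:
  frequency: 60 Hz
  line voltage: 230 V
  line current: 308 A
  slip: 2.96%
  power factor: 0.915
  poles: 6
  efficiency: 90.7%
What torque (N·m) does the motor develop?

P_in = √3·V·I·cosφ = 1.732 × 230 × 308 × 0.915 = 112266 W
P_out = η·P_in = 0.907 × 112266 = 101825 W
n_s = 120×60/6 = 1200 rpm; n = 1200×(1−0.0296) = 1164 rpm
ω = 2π×1164/60 = 121.9 rad/s
τ = P_out/ω = 101825/121.9 = 835 N·m

835 N·m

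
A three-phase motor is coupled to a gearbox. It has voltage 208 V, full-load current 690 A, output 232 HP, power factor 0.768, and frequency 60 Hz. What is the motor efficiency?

P_out = 232 × 746 = 173072 W
P_in = √3·V_L·I_L·cosφ = 1.732 × 208 × 690 × 0.768 = 190907 W
η = P_out / P_in = 173072 / 190907 = 0.907 = 90.7%

90.7 %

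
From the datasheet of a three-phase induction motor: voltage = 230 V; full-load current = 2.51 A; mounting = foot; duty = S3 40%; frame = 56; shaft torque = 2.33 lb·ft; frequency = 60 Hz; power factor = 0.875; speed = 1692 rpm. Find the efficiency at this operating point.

64.0 %

τ = 2.33 lb·ft × 1.356 = 3.159 N·m
ω = 2π × 1692/60 = 177.2 rad/s; P_out = τω = 3.159 × 177.2 = 560 W
P_in = √3·V_L·I_L·cosφ = 1.732 × 230 × 2.51 × 0.875 = 875 W
η = P_out / P_in = 560 / 875 = 0.640 = 64.0%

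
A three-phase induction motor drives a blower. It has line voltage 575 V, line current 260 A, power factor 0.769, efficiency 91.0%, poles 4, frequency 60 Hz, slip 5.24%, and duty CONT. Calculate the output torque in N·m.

1010 N·m

P_in = √3·V·I·cosφ = 1.732 × 575 × 260 × 0.769 = 199120 W
P_out = η·P_in = 0.91 × 199120 = 181199 W
n_s = 120×60/4 = 1800 rpm; n = 1800×(1−0.0524) = 1706 rpm
ω = 2π×1706/60 = 178.7 rad/s
τ = P_out/ω = 181199/178.7 = 1010 N·m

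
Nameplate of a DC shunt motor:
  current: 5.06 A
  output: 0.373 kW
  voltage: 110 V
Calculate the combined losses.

P_in = V·I = 110×5.06 = 557 W
P_out = 373 W
Losses = P_in − P_out = 557 − 373 = 184 W

184 W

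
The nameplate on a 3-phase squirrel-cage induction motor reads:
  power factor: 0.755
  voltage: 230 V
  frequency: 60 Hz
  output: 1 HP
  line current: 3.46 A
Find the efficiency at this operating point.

71.7 %

P_out = 1 × 746 = 746 W
P_in = √3·V_L·I_L·cosφ = 1.732 × 230 × 3.46 × 0.755 = 1041 W
η = P_out / P_in = 746 / 1041 = 0.717 = 71.7%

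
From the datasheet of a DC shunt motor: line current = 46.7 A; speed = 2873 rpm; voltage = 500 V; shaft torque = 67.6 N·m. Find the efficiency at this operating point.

ω = 2π × 2873/60 = 300.9 rad/s; P_out = τω = 67.6 × 300.9 = 20341 W
P_in = V·I = 500 × 46.7 = 23350 W
η = P_out / P_in = 20341 / 23350 = 0.871 = 87.1%

87.1 %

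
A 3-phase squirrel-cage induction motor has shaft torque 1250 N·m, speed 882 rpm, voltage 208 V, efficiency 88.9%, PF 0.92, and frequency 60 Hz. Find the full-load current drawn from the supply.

ω = 2π×882/60 = 92.36 rad/s; P_out = τω = 1250 × 92.36 = 115450 W
P_in = P_out / η = 115450 / 0.889 = 129865 W
I_L = P_in / (√3·V_L·cosφ) = 129865 / (1.732 × 208 × 0.92) = 392 A

392 A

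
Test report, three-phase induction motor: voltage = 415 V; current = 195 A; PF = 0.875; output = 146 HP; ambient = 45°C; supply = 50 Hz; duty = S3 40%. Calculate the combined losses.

13700 W

P_in = √3·V·I·cosφ = 1.732×415×195×0.875 = 122642 W
P_out = 146×746 = 108916 W
Losses = P_in − P_out = 122642 − 108916 = 13726 W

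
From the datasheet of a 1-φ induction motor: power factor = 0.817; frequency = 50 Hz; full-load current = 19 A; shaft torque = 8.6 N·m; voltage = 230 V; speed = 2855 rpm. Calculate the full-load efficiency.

ω = 2π × 2855/60 = 299 rad/s; P_out = τω = 8.6 × 299 = 2571 W
P_in = V·I·cosφ = 230 × 19 × 0.817 = 3570 W
η = P_out / P_in = 2571 / 3570 = 0.720 = 72.0%

72.0 %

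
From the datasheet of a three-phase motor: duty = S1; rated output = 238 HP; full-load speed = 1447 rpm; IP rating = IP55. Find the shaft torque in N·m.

P_out = 238 × 746 = 177548 W
ω = 2π × 1447/60 = 151.5 rad/s
τ = P_out/ω = 177548/151.5 = 1170 N·m

1170 N·m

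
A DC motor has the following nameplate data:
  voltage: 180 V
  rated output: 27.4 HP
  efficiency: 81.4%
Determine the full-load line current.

P_out = 27.4 × 746 = 20440 W
P_in = P_out / η = 20440 / 0.814 = 25111 W
I = P_in / V = 25111 / 180 = 140 A

140 A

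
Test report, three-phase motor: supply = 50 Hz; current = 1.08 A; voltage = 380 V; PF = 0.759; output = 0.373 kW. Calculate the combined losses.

167 W

P_in = √3·V·I·cosφ = 1.732×380×1.08×0.759 = 540 W
P_out = 373 W
Losses = P_in − P_out = 540 − 373 = 167 W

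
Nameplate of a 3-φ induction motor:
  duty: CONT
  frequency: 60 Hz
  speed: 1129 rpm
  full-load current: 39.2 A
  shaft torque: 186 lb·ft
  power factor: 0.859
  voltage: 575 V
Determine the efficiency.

88.9 %

τ = 186 lb·ft × 1.356 = 252.2 N·m
ω = 2π × 1129/60 = 118.2 rad/s; P_out = τω = 252.2 × 118.2 = 29810 W
P_in = √3·V_L·I_L·cosφ = 1.732 × 575 × 39.2 × 0.859 = 33535 W
η = P_out / P_in = 29810 / 33535 = 0.889 = 88.9%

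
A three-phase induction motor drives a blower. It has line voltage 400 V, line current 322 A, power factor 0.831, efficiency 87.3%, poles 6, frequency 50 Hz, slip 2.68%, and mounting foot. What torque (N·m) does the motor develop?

1590 N·m

P_in = √3·V·I·cosφ = 1.732 × 400 × 322 × 0.831 = 185381 W
P_out = η·P_in = 0.873 × 185381 = 161838 W
n_s = 120×50/6 = 1000 rpm; n = 1000×(1−0.0268) = 973 rpm
ω = 2π×973/60 = 101.9 rad/s
τ = P_out/ω = 161838/101.9 = 1590 N·m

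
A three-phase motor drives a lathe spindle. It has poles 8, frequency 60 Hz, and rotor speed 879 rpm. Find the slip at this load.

n_s = 120f/p = 120×60/8 = 900 rpm
s = (n_s − n)/n_s = (900 − 879)/900 = 0.0233

2.3 %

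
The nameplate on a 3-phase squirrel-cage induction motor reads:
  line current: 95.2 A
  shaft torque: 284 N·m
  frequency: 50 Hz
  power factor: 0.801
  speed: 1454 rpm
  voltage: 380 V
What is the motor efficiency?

ω = 2π × 1454/60 = 152.3 rad/s; P_out = τω = 284 × 152.3 = 43253 W
P_in = √3·V_L·I_L·cosφ = 1.732 × 380 × 95.2 × 0.801 = 50188 W
η = P_out / P_in = 43253 / 50188 = 0.862 = 86.2%

86.2 %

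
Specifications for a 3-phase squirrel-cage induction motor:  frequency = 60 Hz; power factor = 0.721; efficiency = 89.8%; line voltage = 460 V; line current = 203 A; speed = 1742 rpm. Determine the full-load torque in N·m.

574 N·m

P_in = √3·V·I·cosφ = 1.732 × 460 × 203 × 0.721 = 116610 W
P_out = η·P_in = 0.898 × 116610 = 104716 W
n = 1742 rpm
ω = 2π×1742/60 = 182.4 rad/s
τ = P_out/ω = 104716/182.4 = 574 N·m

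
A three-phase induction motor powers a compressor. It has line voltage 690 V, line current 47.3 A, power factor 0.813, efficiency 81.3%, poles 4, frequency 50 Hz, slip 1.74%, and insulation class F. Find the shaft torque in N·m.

242 N·m

P_in = √3·V·I·cosφ = 1.732 × 690 × 47.3 × 0.813 = 45957 W
P_out = η·P_in = 0.813 × 45957 = 37363 W
n_s = 120×50/4 = 1500 rpm; n = 1500×(1−0.0174) = 1474 rpm
ω = 2π×1474/60 = 154.4 rad/s
τ = P_out/ω = 37363/154.4 = 242 N·m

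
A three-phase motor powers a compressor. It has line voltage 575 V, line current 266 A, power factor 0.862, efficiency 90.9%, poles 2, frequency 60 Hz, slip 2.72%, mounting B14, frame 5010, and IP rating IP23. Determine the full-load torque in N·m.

566 N·m

P_in = √3·V·I·cosφ = 1.732 × 575 × 266 × 0.862 = 228352 W
P_out = η·P_in = 0.909 × 228352 = 207572 W
n_s = 120×60/2 = 3600 rpm; n = 3600×(1−0.0272) = 3502 rpm
ω = 2π×3502/60 = 366.7 rad/s
τ = P_out/ω = 207572/366.7 = 566 N·m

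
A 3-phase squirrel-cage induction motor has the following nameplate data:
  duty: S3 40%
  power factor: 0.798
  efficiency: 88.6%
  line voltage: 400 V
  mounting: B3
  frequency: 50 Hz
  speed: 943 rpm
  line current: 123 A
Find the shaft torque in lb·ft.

P_in = √3·V·I·cosφ = 1.732 × 400 × 123 × 0.798 = 68001 W
P_out = η·P_in = 0.886 × 68001 = 60249 W
n = 943 rpm
ω = 2π×943/60 = 98.75 rad/s
τ = P_out/ω = 60249/98.75 = 610.1 N·m
In lb·ft: 610.1/1.356 = 450 lb·ft

450 lb·ft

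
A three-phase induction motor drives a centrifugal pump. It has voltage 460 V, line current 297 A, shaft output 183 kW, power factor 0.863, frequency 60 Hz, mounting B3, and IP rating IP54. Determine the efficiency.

89.6 %

P_out = 183 kW = 183000 W
P_in = √3·V_L·I_L·cosφ = 1.732 × 460 × 297 × 0.863 = 204208 W
η = P_out / P_in = 183000 / 204208 = 0.896 = 89.6%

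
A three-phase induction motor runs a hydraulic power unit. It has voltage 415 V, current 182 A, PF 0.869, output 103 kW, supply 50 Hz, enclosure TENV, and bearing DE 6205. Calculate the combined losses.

10.7 kW

P_in = √3·V·I·cosφ = 1.732×415×182×0.869 = 113681 W
P_out = 103000 W
Losses = P_in − P_out = 113681 − 103000 = 10681 W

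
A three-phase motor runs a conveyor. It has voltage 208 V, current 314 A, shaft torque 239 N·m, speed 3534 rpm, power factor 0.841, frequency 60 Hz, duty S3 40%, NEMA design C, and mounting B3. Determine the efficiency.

ω = 2π × 3534/60 = 370.1 rad/s; P_out = τω = 239 × 370.1 = 88454 W
P_in = √3·V_L·I_L·cosφ = 1.732 × 208 × 314 × 0.841 = 95134 W
η = P_out / P_in = 88454 / 95134 = 0.930 = 93.0%

93.0 %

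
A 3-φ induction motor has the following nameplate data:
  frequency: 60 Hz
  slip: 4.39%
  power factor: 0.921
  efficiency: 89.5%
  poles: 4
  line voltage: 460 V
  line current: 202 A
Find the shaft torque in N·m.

736 N·m

P_in = √3·V·I·cosφ = 1.732 × 460 × 202 × 0.921 = 148223 W
P_out = η·P_in = 0.895 × 148223 = 132660 W
n_s = 120×60/4 = 1800 rpm; n = 1800×(1−0.0439) = 1721 rpm
ω = 2π×1721/60 = 180.2 rad/s
τ = P_out/ω = 132660/180.2 = 736 N·m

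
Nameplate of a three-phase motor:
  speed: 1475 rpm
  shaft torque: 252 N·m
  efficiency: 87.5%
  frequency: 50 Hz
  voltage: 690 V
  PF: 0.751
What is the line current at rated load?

ω = 2π×1475/60 = 154.5 rad/s; P_out = τω = 252 × 154.5 = 38934 W
P_in = P_out / η = 38934 / 0.875 = 44496 W
I_L = P_in / (√3·V_L·cosφ) = 44496 / (1.732 × 690 × 0.751) = 49.6 A

49.6 A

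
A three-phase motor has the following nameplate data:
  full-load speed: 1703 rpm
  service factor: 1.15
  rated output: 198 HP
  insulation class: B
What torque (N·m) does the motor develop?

828 N·m

P_out = 198 × 746 = 147708 W
ω = 2π × 1703/60 = 178.3 rad/s
τ = P_out/ω = 147708/178.3 = 828 N·m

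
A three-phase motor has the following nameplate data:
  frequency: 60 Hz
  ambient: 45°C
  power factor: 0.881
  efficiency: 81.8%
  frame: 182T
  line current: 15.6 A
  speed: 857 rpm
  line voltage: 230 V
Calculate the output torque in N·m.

49.9 N·m

P_in = √3·V·I·cosφ = 1.732 × 230 × 15.6 × 0.881 = 5475 W
P_out = η·P_in = 0.818 × 5475 = 4479 W
n = 857 rpm
ω = 2π×857/60 = 89.74 rad/s
τ = P_out/ω = 4479/89.74 = 49.9 N·m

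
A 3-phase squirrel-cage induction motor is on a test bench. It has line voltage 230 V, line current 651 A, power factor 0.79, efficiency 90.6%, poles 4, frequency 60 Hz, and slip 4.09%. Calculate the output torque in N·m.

P_in = √3·V·I·cosφ = 1.732 × 230 × 651 × 0.79 = 204873 W
P_out = η·P_in = 0.906 × 204873 = 185615 W
n_s = 120×60/4 = 1800 rpm; n = 1800×(1−0.0409) = 1726 rpm
ω = 2π×1726/60 = 180.7 rad/s
τ = P_out/ω = 185615/180.7 = 1030 N·m

1030 N·m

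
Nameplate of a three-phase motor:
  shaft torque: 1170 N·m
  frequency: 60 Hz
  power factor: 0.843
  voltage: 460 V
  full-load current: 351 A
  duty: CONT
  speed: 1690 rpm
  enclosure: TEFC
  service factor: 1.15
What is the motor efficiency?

87.8 %

ω = 2π × 1690/60 = 177 rad/s; P_out = τω = 1170 × 177 = 207090 W
P_in = √3·V_L·I_L·cosφ = 1.732 × 460 × 351 × 0.843 = 235744 W
η = P_out / P_in = 207090 / 235744 = 0.878 = 87.8%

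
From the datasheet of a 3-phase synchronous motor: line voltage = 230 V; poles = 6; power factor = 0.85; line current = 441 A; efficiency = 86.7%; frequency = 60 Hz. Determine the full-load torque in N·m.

1030 N·m

P_in = √3·V·I·cosφ = 1.732 × 230 × 441 × 0.85 = 149325 W
P_out = η·P_in = 0.867 × 149325 = 129465 W
n = n_s = 120×60/6 = 1200 rpm (synchronous)
ω = 2π×1200/60 = 125.7 rad/s
τ = P_out/ω = 129465/125.7 = 1030 N·m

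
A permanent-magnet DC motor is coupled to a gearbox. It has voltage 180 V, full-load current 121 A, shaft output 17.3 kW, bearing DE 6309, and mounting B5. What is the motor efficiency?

P_out = 17.3 kW = 17300 W
P_in = V·I = 180 × 121 = 21780 W
η = P_out / P_in = 17300 / 21780 = 0.794 = 79.4%

79.4 %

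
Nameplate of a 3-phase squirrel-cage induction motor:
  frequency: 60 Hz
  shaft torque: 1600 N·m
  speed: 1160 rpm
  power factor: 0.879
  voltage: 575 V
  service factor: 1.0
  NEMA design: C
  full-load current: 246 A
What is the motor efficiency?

90.3 %

ω = 2π × 1160/60 = 121.5 rad/s; P_out = τω = 1600 × 121.5 = 194400 W
P_in = √3·V_L·I_L·cosφ = 1.732 × 575 × 246 × 0.879 = 215347 W
η = P_out / P_in = 194400 / 215347 = 0.903 = 90.3%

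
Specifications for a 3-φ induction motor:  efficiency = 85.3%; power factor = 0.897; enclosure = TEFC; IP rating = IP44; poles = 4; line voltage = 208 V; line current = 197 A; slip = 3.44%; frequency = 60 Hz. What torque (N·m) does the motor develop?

298 N·m

P_in = √3·V·I·cosφ = 1.732 × 208 × 197 × 0.897 = 63660 W
P_out = η·P_in = 0.853 × 63660 = 54302 W
n_s = 120×60/4 = 1800 rpm; n = 1800×(1−0.0344) = 1738 rpm
ω = 2π×1738/60 = 182 rad/s
τ = P_out/ω = 54302/182 = 298 N·m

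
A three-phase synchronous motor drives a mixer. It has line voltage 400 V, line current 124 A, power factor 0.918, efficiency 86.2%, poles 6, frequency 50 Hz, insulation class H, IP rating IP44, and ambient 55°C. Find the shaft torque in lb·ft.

479 lb·ft

P_in = √3·V·I·cosφ = 1.732 × 400 × 124 × 0.918 = 78863 W
P_out = η·P_in = 0.862 × 78863 = 67980 W
n = n_s = 120×50/6 = 1000 rpm (synchronous)
ω = 2π×1000/60 = 104.7 rad/s
τ = P_out/ω = 67980/104.7 = 649.3 N·m
In lb·ft: 649.3/1.356 = 479 lb·ft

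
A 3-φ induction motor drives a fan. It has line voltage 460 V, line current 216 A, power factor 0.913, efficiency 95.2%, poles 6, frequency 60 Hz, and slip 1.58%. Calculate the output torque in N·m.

P_in = √3·V·I·cosφ = 1.732 × 460 × 216 × 0.913 = 157120 W
P_out = η·P_in = 0.952 × 157120 = 149578 W
n_s = 120×60/6 = 1200 rpm; n = 1200×(1−0.0158) = 1181 rpm
ω = 2π×1181/60 = 123.7 rad/s
τ = P_out/ω = 149578/123.7 = 1210 N·m

1210 N·m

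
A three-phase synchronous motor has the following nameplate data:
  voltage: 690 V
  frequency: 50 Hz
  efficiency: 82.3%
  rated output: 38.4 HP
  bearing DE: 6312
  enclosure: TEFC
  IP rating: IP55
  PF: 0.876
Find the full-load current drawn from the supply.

P_out = 38.4 × 746 = 28646 W
P_in = P_out / η = 28646 / 0.823 = 34807 W
I_L = P_in / (√3·V_L·cosφ) = 34807 / (1.732 × 690 × 0.876) = 33.2 A

33.2 A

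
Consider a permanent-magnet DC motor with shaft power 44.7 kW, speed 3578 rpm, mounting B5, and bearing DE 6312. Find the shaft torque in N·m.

119 N·m

ω = 2π × 3578/60 = 374.7 rad/s
τ = P/ω = 44700/374.7 = 119 N·m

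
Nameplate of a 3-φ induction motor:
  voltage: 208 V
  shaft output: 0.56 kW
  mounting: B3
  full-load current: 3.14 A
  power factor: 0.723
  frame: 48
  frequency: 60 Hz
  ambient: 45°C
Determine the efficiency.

68.5 %

P_out = 0.56 kW = 560 W
P_in = √3·V_L·I_L·cosφ = 1.732 × 208 × 3.14 × 0.723 = 818 W
η = P_out / P_in = 560 / 818 = 0.685 = 68.5%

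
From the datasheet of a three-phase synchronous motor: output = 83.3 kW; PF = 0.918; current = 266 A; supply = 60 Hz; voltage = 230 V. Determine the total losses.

14 kW

P_in = √3·V·I·cosφ = 1.732×230×266×0.918 = 97275 W
P_out = 83300 W
Losses = P_in − P_out = 97275 − 83300 = 13975 W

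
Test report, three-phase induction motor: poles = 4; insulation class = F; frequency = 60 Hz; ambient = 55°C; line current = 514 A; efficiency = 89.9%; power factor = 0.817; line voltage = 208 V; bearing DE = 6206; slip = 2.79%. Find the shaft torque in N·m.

742 N·m

P_in = √3·V·I·cosφ = 1.732 × 208 × 514 × 0.817 = 151285 W
P_out = η·P_in = 0.899 × 151285 = 136005 W
n_s = 120×60/4 = 1800 rpm; n = 1800×(1−0.0279) = 1750 rpm
ω = 2π×1750/60 = 183.3 rad/s
τ = P_out/ω = 136005/183.3 = 742 N·m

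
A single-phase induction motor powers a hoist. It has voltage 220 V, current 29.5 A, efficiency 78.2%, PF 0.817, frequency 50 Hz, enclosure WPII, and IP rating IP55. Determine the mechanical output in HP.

P_in = V·I·cosφ = 220 × 29.5 × 0.817 = 5302 W
P_out = η·P_in = 0.782 × 5302 = 4146 W
= 4146/746 = 5.56 HP

5.56 HP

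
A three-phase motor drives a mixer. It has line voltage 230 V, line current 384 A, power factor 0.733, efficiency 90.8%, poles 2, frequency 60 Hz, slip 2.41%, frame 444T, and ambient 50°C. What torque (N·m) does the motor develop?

277 N·m

P_in = √3·V·I·cosφ = 1.732 × 230 × 384 × 0.733 = 112127 W
P_out = η·P_in = 0.908 × 112127 = 101811 W
n_s = 120×60/2 = 3600 rpm; n = 3600×(1−0.0241) = 3513 rpm
ω = 2π×3513/60 = 367.9 rad/s
τ = P_out/ω = 101811/367.9 = 277 N·m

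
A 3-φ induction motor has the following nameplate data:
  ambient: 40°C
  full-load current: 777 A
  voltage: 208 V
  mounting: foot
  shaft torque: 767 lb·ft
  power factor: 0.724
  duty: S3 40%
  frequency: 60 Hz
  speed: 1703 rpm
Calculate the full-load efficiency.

91.5 %

τ = 767 lb·ft × 1.356 = 1040 N·m
ω = 2π × 1703/60 = 178.3 rad/s; P_out = τω = 1040 × 178.3 = 185432 W
P_in = √3·V_L·I_L·cosφ = 1.732 × 208 × 777 × 0.724 = 202661 W
η = P_out / P_in = 185432 / 202661 = 0.915 = 91.5%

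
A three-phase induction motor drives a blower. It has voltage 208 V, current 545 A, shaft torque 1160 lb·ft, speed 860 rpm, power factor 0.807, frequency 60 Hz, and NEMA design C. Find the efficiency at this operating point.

89.4 %

τ = 1160 lb·ft × 1.356 = 1573 N·m
ω = 2π × 860/60 = 90.06 rad/s; P_out = τω = 1573 × 90.06 = 141664 W
P_in = √3·V_L·I_L·cosφ = 1.732 × 208 × 545 × 0.807 = 158446 W
η = P_out / P_in = 141664 / 158446 = 0.894 = 89.4%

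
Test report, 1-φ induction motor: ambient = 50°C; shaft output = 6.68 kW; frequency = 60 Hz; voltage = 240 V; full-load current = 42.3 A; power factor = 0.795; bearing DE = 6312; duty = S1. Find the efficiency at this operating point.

82.8 %

P_out = 6.68 kW = 6680 W
P_in = V·I·cosφ = 240 × 42.3 × 0.795 = 8071 W
η = P_out / P_in = 6680 / 8071 = 0.828 = 82.8%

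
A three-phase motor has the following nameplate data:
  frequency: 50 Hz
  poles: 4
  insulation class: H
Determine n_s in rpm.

n_s = 120f/p = 120×50/4 = 1500 rpm

1500 rpm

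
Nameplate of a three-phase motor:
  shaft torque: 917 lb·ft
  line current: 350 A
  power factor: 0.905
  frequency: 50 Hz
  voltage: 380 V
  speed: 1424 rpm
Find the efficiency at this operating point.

τ = 917 lb·ft × 1.356 = 1243 N·m
ω = 2π × 1424/60 = 149.1 rad/s; P_out = τω = 1243 × 149.1 = 185331 W
P_in = √3·V_L·I_L·cosφ = 1.732 × 380 × 350 × 0.905 = 208472 W
η = P_out / P_in = 185331 / 208472 = 0.889 = 88.9%

88.9 %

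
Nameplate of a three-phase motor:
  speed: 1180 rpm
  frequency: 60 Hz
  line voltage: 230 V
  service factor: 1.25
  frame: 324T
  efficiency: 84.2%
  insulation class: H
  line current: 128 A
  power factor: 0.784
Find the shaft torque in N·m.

272 N·m

P_in = √3·V·I·cosφ = 1.732 × 230 × 128 × 0.784 = 39976 W
P_out = η·P_in = 0.842 × 39976 = 33660 W
n = 1180 rpm
ω = 2π×1180/60 = 123.6 rad/s
τ = P_out/ω = 33660/123.6 = 272 N·m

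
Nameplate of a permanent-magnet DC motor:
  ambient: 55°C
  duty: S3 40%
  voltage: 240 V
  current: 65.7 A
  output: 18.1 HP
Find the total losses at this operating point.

2270 W

P_in = V·I = 240×65.7 = 15768 W
P_out = 18.1×746 = 13503 W
Losses = P_in − P_out = 15768 − 13503 = 2265 W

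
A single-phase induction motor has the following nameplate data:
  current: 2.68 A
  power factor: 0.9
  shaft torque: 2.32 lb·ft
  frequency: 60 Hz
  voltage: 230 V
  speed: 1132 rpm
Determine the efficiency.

67.2 %

τ = 2.32 lb·ft × 1.356 = 3.146 N·m
ω = 2π × 1132/60 = 118.5 rad/s; P_out = τω = 3.146 × 118.5 = 373 W
P_in = V·I·cosφ = 230 × 2.68 × 0.9 = 555 W
η = P_out / P_in = 373 / 555 = 0.672 = 67.2%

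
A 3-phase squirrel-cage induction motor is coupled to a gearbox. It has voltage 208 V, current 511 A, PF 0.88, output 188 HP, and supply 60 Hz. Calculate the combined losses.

21.8 kW

P_in = √3·V·I·cosφ = 1.732×208×511×0.88 = 162000 W
P_out = 188×746 = 140248 W
Losses = P_in − P_out = 162000 − 140248 = 21752 W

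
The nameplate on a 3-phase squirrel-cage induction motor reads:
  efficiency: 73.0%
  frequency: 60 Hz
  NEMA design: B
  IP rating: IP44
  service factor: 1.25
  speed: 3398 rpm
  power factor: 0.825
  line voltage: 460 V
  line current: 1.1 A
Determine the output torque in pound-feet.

P_in = √3·V·I·cosφ = 1.732 × 460 × 1.1 × 0.825 = 723 W
P_out = η·P_in = 0.73 × 723 = 528 W
n = 3398 rpm
ω = 2π×3398/60 = 355.8 rad/s
τ = P_out/ω = 528/355.8 = 1.484 N·m
In lb·ft: 1.484/1.356 = 1.09 lb·ft

1.09 lb·ft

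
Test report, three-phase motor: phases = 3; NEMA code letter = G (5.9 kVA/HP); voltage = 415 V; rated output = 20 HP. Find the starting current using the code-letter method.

164 A

S_LR = 5.9 × 20 = 118 kVA
I_LR = S_LR/(√3·V_L) = 118000/(1.732×415) = 164 A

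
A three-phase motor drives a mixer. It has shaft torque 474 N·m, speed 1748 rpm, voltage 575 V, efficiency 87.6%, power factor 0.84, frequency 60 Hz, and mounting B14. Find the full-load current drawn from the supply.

ω = 2π×1748/60 = 183.1 rad/s; P_out = τω = 474 × 183.1 = 86789 W
P_in = P_out / η = 86789 / 0.876 = 99074 W
I_L = P_in / (√3·V_L·cosφ) = 99074 / (1.732 × 575 × 0.84) = 118 A

118 A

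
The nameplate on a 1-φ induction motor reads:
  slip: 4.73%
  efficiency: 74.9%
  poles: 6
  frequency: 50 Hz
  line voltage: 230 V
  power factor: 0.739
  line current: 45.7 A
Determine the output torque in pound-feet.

P_in = V·I·cosφ = 230 × 45.7 × 0.739 = 7768 W
P_out = η·P_in = 0.749 × 7768 = 5818 W
n_s = 120×50/6 = 1000 rpm; n = 1000×(1−0.0473) = 953 rpm
ω = 2π×953/60 = 99.8 rad/s
τ = P_out/ω = 5818/99.8 = 58.3 N·m
In lb·ft: 58.3/1.356 = 43 lb·ft

43 lb·ft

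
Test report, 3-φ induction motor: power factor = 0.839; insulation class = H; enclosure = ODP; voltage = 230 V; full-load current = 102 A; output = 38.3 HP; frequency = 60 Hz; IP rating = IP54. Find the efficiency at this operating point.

83.8 %

P_out = 38.3 × 746 = 28572 W
P_in = √3·V_L·I_L·cosφ = 1.732 × 230 × 102 × 0.839 = 34091 W
η = P_out / P_in = 28572 / 34091 = 0.838 = 83.8%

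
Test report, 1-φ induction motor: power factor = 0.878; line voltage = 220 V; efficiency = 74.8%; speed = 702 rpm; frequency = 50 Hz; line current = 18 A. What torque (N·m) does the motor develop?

35.4 N·m

P_in = V·I·cosφ = 220 × 18 × 0.878 = 3477 W
P_out = η·P_in = 0.748 × 3477 = 2601 W
n = 702 rpm
ω = 2π×702/60 = 73.51 rad/s
τ = P_out/ω = 2601/73.51 = 35.4 N·m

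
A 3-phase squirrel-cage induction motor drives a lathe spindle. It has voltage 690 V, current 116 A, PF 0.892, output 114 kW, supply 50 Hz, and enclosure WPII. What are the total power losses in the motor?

P_in = √3·V·I·cosφ = 1.732×690×116×0.892 = 123657 W
P_out = 114000 W
Losses = P_in − P_out = 123657 − 114000 = 9657 W

9.66 kW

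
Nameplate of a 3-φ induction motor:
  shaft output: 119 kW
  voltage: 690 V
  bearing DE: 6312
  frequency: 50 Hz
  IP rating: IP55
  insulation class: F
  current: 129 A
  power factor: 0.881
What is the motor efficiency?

P_out = 119 kW = 119000 W
P_in = √3·V_L·I_L·cosφ = 1.732 × 690 × 129 × 0.881 = 135820 W
η = P_out / P_in = 119000 / 135820 = 0.876 = 87.6%

87.6 %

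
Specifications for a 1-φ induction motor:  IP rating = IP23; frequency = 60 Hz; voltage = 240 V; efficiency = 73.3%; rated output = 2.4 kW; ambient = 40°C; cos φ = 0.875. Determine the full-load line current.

P_out = 2.4 kW = 2400 W
P_in = P_out / η = 2400 / 0.733 = 3274 W
I = P_in / (V·cosφ) = 3274 / (240 × 0.875) = 15.6 A

15.6 A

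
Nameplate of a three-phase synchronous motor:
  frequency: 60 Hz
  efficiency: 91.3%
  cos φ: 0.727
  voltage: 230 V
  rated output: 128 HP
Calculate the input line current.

P_out = 128 × 746 = 95488 W
P_in = P_out / η = 95488 / 0.913 = 104587 W
I_L = P_in / (√3·V_L·cosφ) = 104587 / (1.732 × 230 × 0.727) = 361 A

361 A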